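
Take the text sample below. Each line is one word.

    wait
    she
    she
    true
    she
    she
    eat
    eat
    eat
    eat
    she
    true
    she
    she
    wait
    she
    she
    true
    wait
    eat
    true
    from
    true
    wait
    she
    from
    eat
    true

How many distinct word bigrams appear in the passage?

28 tokens → 27 bigram windows in total.
Repeated bigrams (each contributes count−1 duplicates):
  she she: 4
  eat eat: 3
  she true: 3
  wait she: 3
  eat true: 2
  true she: 2
  true wait: 2
12 duplicate windows → 27 − 12 = 15 distinct.

15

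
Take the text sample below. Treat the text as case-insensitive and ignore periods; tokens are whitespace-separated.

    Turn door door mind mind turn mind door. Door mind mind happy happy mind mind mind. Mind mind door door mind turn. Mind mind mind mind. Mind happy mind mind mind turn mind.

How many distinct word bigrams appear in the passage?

10

33 tokens → 32 bigram windows in total.
Repeated bigrams (each contributes count−1 duplicates):
  mind mind: 12
  door door: 3
  door mind: 3
  mind turn: 3
  turn mind: 3
  happy mind: 2
  mind door: 2
  mind happy: 2
22 duplicate windows → 32 − 22 = 10 distinct.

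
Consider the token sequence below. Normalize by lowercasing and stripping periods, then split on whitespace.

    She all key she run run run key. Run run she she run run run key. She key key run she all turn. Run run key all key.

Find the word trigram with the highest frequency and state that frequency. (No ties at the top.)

"run run key", 3 times

Trigram frequencies (highest first):
  run run key: 3
  she run run: 2
  run run run: 2
  she all key: 1
  all key she: 1
  key she run: 1
  … (16 more, each ≤ 1)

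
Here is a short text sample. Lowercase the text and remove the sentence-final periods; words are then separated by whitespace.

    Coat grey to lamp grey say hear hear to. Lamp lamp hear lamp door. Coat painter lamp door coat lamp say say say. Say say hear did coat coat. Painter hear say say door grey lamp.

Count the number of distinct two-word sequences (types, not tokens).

26

36 tokens → 35 bigram windows in total.
Repeated bigrams (each contributes count−1 duplicates):
  say say: 5
  coat painter: 2
  door coat: 2
  lamp door: 2
  say hear: 2
  to lamp: 2
9 duplicate windows → 35 − 9 = 26 distinct.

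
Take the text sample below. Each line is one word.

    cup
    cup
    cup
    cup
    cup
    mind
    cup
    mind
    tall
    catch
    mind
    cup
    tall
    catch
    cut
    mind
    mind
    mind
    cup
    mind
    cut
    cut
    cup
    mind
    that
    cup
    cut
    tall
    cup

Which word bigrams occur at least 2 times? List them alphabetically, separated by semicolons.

Bigram counts meeting the condition (at least 2 times):
  cup cup: 4
  cup mind: 4
  mind cup: 3
  mind mind: 2
  tall catch: 2

cup cup; cup mind; mind cup; mind mind; tall catch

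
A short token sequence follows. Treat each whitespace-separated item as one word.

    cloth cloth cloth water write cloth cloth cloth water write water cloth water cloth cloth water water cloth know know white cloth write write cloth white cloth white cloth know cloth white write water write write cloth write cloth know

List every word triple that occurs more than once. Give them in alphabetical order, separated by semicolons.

Trigram counts meeting the condition (more than once):
  cloth cloth cloth: 2
  cloth cloth water: 3
  cloth water write: 2
  cloth white cloth: 2
  write write cloth: 2

cloth cloth cloth; cloth cloth water; cloth water write; cloth white cloth; write write cloth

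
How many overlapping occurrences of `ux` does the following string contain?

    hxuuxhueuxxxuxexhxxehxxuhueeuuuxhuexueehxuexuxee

5

Sliding a length-2 window over the 48 characters (47 positions):
  position 4–5: ux
  position 9–10: ux
  position 13–14: ux
  position 31–32: ux
  position 45–46: ux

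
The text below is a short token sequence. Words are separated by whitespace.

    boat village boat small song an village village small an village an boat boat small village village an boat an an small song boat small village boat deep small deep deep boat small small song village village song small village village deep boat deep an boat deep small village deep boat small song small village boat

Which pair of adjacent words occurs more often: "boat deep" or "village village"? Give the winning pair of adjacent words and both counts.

"boat deep": 3 occurrences
"village village": 4 occurrences

"village village" (4 vs 3)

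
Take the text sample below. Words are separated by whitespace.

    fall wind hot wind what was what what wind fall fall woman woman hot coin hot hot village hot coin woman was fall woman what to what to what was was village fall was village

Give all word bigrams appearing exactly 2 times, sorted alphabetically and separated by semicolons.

Bigram counts meeting the condition (exactly 2 times):
  fall woman: 2
  hot coin: 2
  to what: 2
  was village: 2
  what to: 2
  what was: 2

fall woman; hot coin; to what; was village; what to; what was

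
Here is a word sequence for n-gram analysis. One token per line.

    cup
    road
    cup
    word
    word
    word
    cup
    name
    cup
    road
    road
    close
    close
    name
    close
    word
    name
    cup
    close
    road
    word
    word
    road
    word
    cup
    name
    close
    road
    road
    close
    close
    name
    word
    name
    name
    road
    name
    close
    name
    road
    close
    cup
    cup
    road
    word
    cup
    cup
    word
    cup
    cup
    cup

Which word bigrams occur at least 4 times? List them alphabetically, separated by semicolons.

Bigram counts meeting the condition (at least 4 times):
  cup cup: 4
  word cup: 4

cup cup; word cup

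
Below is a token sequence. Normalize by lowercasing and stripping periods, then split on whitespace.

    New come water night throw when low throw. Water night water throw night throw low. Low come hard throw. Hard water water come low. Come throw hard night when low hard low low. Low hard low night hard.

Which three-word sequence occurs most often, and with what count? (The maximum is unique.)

Trigram frequencies (highest first):
  low hard low: 2
  new come water: 1
  come water night: 1
  water night throw: 1
  night throw when: 1
  throw when low: 1
  … (29 more, each ≤ 1)

"low hard low", 2 times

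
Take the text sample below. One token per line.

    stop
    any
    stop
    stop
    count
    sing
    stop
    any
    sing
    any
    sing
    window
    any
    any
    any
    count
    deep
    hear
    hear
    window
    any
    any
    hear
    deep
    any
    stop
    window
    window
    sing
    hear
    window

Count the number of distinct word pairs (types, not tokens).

23

31 tokens → 30 bigram windows in total.
Repeated bigrams (each contributes count−1 duplicates):
  any any: 3
  any sing: 2
  any stop: 2
  hear window: 2
  stop any: 2
  window any: 2
7 duplicate windows → 30 − 7 = 23 distinct.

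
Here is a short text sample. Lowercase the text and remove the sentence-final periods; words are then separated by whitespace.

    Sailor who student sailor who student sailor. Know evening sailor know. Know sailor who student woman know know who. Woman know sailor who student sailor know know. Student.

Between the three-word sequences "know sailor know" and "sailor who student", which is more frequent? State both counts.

"know sailor know": 0 occurrences
"sailor who student": 4 occurrences

"sailor who student" (4 vs 0)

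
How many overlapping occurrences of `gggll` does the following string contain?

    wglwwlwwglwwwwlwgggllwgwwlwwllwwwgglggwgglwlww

1

Sliding a length-5 window over the 46 characters (42 positions):
  position 17–21: gggll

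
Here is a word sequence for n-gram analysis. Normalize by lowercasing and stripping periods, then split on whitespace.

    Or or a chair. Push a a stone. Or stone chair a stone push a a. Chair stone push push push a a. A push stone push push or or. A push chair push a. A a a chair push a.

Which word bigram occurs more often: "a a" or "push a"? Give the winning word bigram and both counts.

"a a" (7 vs 5)

"a a": 7 occurrences
"push a": 5 occurrences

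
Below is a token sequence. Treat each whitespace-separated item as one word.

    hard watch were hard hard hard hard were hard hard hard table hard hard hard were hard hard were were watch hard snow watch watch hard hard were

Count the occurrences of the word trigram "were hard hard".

Scanning the 26 overlapping trigram windows for "were hard hard":
  position 3–5: were hard hard
  position 8–10: were hard hard
  position 16–18: were hard hard

3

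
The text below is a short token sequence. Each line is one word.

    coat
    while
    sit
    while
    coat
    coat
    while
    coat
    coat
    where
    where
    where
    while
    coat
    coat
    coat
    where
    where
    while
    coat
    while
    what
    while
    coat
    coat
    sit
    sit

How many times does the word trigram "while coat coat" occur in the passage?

4

Scanning the 25 overlapping trigram windows for "while coat coat":
  position 4–6: while coat coat
  position 7–9: while coat coat
  position 13–15: while coat coat
  position 23–25: while coat coat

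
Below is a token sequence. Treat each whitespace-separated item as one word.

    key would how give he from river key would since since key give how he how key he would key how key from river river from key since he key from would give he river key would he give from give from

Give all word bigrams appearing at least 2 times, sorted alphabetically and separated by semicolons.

from river; give from; give he; how key; key from; key would; river key

Bigram counts meeting the condition (at least 2 times):
  from river: 2
  give from: 2
  give he: 2
  how key: 2
  key from: 2
  key would: 3
  river key: 2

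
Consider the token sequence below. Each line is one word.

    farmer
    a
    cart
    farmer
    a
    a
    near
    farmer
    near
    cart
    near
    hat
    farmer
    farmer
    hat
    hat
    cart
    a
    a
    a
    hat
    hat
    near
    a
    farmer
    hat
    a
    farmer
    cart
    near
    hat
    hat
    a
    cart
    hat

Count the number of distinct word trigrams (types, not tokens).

32

35 tokens → 33 trigram windows in total.
Repeated trigrams (each contributes count−1 duplicates):
  cart near hat: 2
1 duplicate windows → 33 − 1 = 32 distinct.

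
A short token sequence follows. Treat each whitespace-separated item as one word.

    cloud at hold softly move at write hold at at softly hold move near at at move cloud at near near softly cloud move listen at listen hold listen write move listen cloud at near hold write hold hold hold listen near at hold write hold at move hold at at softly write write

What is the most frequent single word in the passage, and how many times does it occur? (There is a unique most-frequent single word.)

Unigram frequencies (highest first):
  at: 13
  hold: 11
  move: 6
  write: 6
  near: 5
  listen: 5
  … (2 more, each ≤ 4)

"at", 13 times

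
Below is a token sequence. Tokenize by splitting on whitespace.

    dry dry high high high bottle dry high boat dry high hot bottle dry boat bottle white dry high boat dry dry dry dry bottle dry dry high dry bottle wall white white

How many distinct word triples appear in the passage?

33 tokens → 31 trigram windows in total.
Repeated trigrams (each contributes count−1 duplicates):
  dry dry dry: 2
  dry dry high: 2
  dry high boat: 2
  high boat dry: 2
4 duplicate windows → 31 − 4 = 27 distinct.

27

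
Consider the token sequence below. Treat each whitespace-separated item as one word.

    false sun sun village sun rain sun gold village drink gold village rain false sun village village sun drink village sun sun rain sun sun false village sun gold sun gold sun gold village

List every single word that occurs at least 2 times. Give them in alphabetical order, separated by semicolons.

Unigram counts meeting the condition (at least 2 times):
  drink: 2
  false: 3
  gold: 5
  rain: 3
  sun: 13
  village: 8

drink; false; gold; rain; sun; village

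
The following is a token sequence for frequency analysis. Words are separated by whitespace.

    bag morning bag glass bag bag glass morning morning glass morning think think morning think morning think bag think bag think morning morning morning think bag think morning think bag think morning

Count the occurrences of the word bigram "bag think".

Scanning the 31 overlapping bigram windows for "bag think":
  position 18–19: bag think
  position 20–21: bag think
  position 26–27: bag think
  position 30–31: bag think

4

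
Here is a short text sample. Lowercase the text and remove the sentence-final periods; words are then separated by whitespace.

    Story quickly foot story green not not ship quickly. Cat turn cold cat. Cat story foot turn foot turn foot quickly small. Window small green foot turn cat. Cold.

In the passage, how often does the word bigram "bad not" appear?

0

Scanning the 28 overlapping bigram windows for "bad not":
  (none found)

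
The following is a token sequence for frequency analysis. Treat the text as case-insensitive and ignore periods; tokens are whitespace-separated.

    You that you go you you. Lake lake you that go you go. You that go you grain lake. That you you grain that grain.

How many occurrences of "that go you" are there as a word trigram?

Scanning the 23 overlapping trigram windows for "that go you":
  position 10–12: that go you
  position 15–17: that go you

2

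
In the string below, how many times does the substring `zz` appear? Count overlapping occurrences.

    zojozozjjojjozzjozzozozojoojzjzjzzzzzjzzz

Sliding a length-2 window over the 41 characters (40 positions):
  position 14–15: zz
  position 18–19: zz
  position 33–34: zz
  position 34–35: zz
  position 35–36: zz
  position 36–37: zz
  position 39–40: zz
  position 40–41: zz

8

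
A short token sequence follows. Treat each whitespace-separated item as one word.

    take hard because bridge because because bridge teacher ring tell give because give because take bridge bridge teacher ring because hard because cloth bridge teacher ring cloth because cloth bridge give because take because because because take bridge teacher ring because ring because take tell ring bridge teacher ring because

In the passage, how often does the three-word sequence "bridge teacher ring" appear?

Scanning the 48 overlapping trigram windows for "bridge teacher ring":
  position 7–9: bridge teacher ring
  position 17–19: bridge teacher ring
  position 24–26: bridge teacher ring
  position 38–40: bridge teacher ring
  position 47–49: bridge teacher ring

5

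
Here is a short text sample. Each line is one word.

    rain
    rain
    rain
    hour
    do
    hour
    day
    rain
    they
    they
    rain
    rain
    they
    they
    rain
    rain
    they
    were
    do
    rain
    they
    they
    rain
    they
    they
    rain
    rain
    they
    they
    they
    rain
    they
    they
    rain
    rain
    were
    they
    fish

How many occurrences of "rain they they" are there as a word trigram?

6

Scanning the 36 overlapping trigram windows for "rain they they":
  position 8–10: rain they they
  position 12–14: rain they they
  position 20–22: rain they they
  position 23–25: rain they they
  position 27–29: rain they they
  position 31–33: rain they they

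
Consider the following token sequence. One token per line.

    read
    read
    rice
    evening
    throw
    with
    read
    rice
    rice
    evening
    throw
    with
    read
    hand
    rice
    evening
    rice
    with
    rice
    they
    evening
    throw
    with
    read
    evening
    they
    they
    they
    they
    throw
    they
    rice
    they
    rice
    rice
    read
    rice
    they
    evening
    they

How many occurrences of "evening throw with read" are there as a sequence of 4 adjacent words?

3

Scanning the 37 overlapping 4-gram windows for "evening throw with read":
  position 4–7: evening throw with read
  position 10–13: evening throw with read
  position 21–24: evening throw with read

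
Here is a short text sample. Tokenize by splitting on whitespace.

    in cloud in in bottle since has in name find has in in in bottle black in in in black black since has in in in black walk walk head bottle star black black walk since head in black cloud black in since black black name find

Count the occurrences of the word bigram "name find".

Scanning the 46 overlapping bigram windows for "name find":
  position 9–10: name find
  position 46–47: name find

2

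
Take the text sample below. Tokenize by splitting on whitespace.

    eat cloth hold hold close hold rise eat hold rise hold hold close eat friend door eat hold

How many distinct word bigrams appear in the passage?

18 tokens → 17 bigram windows in total.
Repeated bigrams (each contributes count−1 duplicates):
  eat hold: 2
  hold close: 2
  hold hold: 2
  hold rise: 2
4 duplicate windows → 17 − 4 = 13 distinct.

13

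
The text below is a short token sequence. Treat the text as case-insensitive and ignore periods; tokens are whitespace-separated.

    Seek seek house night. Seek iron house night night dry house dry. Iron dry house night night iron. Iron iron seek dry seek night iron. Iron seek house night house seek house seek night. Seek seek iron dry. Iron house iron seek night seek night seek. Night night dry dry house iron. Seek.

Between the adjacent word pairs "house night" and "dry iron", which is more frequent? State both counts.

"house night" (4 vs 2)

"house night": 4 occurrences
"dry iron": 2 occurrences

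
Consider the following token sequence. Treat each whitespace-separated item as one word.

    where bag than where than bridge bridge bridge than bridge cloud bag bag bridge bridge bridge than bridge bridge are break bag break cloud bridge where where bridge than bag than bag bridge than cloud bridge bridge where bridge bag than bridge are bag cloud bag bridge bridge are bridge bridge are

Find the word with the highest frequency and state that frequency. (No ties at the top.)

Unigram frequencies (highest first):
  bridge: 20
  bag: 9
  than: 8
  where: 5
  cloud: 4
  are: 4
  … (1 more, each ≤ 2)

"bridge", 20 times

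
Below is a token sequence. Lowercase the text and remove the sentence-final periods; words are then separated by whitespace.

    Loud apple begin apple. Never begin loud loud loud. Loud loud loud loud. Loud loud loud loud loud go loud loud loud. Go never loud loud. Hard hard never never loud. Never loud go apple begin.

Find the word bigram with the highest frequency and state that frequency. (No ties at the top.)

"loud loud", 14 times

Bigram frequencies (highest first):
  loud loud: 14
  loud go: 3
  never loud: 3
  apple begin: 2
  loud apple: 1
  begin apple: 1
  … (11 more, each ≤ 1)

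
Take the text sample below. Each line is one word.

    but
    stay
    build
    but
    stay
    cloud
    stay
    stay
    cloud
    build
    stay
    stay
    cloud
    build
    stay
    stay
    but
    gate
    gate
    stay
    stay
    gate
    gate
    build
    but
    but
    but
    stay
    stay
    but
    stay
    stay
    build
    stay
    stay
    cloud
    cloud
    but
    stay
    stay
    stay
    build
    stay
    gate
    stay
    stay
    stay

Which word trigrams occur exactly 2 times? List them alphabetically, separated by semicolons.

Trigram counts meeting the condition (exactly 2 times):
  cloud build stay: 2
  gate stay stay: 2
  stay build stay: 2
  stay cloud build: 2
  stay stay build: 2
  stay stay but: 2
  stay stay stay: 2

cloud build stay; gate stay stay; stay build stay; stay cloud build; stay stay build; stay stay but; stay stay stay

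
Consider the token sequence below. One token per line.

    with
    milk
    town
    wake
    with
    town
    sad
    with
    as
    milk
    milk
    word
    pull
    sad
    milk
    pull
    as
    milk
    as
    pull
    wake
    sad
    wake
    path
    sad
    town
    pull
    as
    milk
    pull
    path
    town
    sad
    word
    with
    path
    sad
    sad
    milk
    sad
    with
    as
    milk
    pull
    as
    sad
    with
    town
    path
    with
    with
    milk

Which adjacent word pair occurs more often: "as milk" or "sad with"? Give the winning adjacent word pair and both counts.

"as milk" (4 vs 3)

"as milk": 4 occurrences
"sad with": 3 occurrences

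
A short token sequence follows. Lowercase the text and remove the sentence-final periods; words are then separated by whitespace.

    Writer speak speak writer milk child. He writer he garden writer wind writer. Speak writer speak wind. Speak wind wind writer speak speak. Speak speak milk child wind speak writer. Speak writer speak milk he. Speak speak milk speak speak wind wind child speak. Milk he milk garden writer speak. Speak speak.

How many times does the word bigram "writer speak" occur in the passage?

7

Scanning the 51 overlapping bigram windows for "writer speak":
  position 1–2: writer speak
  position 13–14: writer speak
  position 15–16: writer speak
  position 21–22: writer speak
  position 30–31: writer speak
  position 32–33: writer speak
  position 49–50: writer speak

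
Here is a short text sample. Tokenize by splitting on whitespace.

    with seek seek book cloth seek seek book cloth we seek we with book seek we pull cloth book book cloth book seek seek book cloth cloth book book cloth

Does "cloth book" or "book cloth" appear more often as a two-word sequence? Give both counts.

"cloth book": 3 occurrences
"book cloth": 5 occurrences

"book cloth" (5 vs 3)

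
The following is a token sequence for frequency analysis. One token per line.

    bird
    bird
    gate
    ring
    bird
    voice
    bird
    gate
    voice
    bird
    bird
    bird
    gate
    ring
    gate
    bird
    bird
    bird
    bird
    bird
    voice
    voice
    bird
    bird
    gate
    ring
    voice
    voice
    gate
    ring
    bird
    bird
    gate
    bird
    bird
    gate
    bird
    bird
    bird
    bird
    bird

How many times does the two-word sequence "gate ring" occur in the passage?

4

Scanning the 40 overlapping bigram windows for "gate ring":
  position 3–4: gate ring
  position 13–14: gate ring
  position 25–26: gate ring
  position 29–30: gate ring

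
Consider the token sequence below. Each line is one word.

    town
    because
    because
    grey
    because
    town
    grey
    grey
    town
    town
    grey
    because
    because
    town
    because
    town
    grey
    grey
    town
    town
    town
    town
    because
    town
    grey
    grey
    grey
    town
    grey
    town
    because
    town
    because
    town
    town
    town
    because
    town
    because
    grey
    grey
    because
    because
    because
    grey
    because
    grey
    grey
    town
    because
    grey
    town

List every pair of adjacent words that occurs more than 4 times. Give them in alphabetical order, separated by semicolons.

Bigram counts meeting the condition (more than 4 times):
  because grey: 5
  because town: 7
  grey grey: 6
  grey town: 6
  town because: 8
  town grey: 5
  town town: 6

because grey; because town; grey grey; grey town; town because; town grey; town town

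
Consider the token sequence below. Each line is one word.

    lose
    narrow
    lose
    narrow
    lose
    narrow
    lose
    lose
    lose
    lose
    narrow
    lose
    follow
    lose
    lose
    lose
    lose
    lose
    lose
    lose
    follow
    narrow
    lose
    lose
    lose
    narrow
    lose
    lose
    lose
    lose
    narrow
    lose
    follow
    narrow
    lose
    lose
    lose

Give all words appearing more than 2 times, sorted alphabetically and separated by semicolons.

Unigram counts meeting the condition (more than 2 times):
  follow: 3
  lose: 26
  narrow: 8

follow; lose; narrow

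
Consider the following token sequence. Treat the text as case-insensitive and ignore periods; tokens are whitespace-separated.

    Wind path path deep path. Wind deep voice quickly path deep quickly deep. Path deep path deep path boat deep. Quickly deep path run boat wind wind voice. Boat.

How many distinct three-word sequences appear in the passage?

29 tokens → 27 trigram windows in total.
Repeated trigrams (each contributes count−1 duplicates):
  path deep path: 3
  deep path deep: 2
  deep quickly deep: 2
  quickly deep path: 2
5 duplicate windows → 27 − 5 = 22 distinct.

22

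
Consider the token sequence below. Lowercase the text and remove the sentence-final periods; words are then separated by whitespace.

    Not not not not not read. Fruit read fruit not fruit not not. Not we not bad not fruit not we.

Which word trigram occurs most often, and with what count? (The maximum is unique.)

Trigram frequencies (highest first):
  not not not: 4
  not fruit not: 2
  not not read: 1
  not read fruit: 1
  read fruit read: 1
  fruit read fruit: 1
  … (9 more, each ≤ 1)

"not not not", 4 times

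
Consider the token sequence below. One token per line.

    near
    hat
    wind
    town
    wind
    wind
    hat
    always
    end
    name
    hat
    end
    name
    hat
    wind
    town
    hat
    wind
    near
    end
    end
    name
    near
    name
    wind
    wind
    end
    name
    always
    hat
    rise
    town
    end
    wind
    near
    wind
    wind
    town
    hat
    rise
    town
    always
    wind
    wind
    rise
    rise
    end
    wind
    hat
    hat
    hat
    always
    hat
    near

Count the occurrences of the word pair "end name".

Scanning the 53 overlapping bigram windows for "end name":
  position 9–10: end name
  position 12–13: end name
  position 21–22: end name
  position 27–28: end name

4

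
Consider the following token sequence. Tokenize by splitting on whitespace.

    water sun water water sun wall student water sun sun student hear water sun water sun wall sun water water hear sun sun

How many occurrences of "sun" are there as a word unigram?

9

Scanning the 23 tokens for "sun":
  position 2: sun
  position 5: sun
  position 9: sun
  position 10: sun
  position 14: sun
  position 16: sun
  position 18: sun
  position 22: sun
  position 23: sun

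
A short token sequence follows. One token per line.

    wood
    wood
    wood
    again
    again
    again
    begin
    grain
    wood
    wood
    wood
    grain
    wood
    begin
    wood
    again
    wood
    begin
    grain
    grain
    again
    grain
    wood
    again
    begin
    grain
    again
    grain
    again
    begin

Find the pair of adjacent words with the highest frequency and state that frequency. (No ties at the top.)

"wood wood", 4 times

Bigram frequencies (highest first):
  wood wood: 4
  wood again: 3
  again begin: 3
  begin grain: 3
  grain wood: 3
  grain again: 3
  … (7 more, each ≤ 2)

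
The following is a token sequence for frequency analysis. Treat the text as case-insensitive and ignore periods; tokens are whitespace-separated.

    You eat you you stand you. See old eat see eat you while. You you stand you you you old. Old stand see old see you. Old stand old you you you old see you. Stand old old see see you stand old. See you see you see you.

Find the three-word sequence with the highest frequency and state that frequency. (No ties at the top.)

Trigram frequencies (highest first):
  old see you: 3
  you you stand: 2
  you stand you: 2
  you you you: 2
  you you old: 2
  see you stand: 2
  … (31 more, each ≤ 2)

"old see you", 3 times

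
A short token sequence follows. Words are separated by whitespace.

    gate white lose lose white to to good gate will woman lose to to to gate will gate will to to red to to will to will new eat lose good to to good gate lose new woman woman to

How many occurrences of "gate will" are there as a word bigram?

Scanning the 39 overlapping bigram windows for "gate will":
  position 9–10: gate will
  position 16–17: gate will
  position 18–19: gate will

3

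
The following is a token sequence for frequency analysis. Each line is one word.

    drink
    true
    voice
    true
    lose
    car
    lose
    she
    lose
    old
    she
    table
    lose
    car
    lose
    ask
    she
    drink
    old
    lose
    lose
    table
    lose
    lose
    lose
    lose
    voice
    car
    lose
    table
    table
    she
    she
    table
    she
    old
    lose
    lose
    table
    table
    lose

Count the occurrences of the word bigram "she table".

Scanning the 40 overlapping bigram windows for "she table":
  position 11–12: she table
  position 33–34: she table

2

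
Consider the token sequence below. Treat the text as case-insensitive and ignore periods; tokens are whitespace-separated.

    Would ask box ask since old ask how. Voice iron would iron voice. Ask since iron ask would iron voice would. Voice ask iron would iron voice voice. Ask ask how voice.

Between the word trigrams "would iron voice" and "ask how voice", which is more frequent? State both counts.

"would iron voice" (3 vs 2)

"would iron voice": 3 occurrences
"ask how voice": 2 occurrences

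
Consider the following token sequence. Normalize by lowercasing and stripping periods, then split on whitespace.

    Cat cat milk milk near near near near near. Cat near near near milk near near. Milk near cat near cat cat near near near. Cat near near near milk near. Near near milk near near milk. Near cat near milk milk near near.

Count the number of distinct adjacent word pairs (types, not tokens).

44 tokens → 43 bigram windows in total.
Repeated bigrams (each contributes count−1 duplicates):
  near near: 15
  milk near: 7
  near milk: 6
  cat near: 5
  near cat: 5
  cat cat: 2
  milk milk: 2
35 duplicate windows → 43 − 35 = 8 distinct.

8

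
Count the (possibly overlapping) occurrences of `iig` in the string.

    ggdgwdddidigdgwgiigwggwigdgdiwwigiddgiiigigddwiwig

Sliding a length-3 window over the 50 characters (48 positions):
  position 17–19: iig
  position 39–41: iig

2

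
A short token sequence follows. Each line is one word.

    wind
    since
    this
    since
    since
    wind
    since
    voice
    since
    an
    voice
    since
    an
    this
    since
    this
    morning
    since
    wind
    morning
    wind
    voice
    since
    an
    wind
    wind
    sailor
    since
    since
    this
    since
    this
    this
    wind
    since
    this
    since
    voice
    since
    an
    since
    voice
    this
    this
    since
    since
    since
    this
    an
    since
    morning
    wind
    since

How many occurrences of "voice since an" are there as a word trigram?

Scanning the 51 overlapping trigram windows for "voice since an":
  position 8–10: voice since an
  position 11–13: voice since an
  position 22–24: voice since an
  position 38–40: voice since an

4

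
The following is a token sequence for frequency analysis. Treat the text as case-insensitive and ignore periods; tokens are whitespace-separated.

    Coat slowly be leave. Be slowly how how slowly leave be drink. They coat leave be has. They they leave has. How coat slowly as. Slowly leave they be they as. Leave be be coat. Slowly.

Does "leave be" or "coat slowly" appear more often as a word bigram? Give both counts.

"leave be" (4 vs 3)

"leave be": 4 occurrences
"coat slowly": 3 occurrences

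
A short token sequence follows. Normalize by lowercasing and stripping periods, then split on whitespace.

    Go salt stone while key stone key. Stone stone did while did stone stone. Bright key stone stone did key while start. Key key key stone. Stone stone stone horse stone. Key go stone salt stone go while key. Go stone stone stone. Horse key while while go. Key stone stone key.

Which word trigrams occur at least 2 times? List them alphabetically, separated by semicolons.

key go stone; key stone stone; stone stone did; stone stone horse; stone stone stone

Trigram counts meeting the condition (at least 2 times):
  key go stone: 2
  key stone stone: 4
  stone stone did: 2
  stone stone horse: 2
  stone stone stone: 3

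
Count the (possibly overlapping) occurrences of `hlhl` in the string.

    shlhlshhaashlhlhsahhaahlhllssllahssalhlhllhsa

Sliding a length-4 window over the 45 characters (42 positions):
  position 2–5: hlhl
  position 12–15: hlhl
  position 23–26: hlhl
  position 38–41: hlhl

4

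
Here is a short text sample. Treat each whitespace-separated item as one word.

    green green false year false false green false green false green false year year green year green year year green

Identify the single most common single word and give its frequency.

"green", 8 times

Unigram frequencies (highest first):
  green: 8
  false: 6
  year: 6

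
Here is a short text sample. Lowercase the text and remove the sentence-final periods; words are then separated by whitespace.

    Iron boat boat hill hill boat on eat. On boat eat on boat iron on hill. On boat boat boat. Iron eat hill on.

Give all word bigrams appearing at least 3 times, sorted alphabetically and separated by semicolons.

boat boat; on boat

Bigram counts meeting the condition (at least 3 times):
  boat boat: 3
  on boat: 3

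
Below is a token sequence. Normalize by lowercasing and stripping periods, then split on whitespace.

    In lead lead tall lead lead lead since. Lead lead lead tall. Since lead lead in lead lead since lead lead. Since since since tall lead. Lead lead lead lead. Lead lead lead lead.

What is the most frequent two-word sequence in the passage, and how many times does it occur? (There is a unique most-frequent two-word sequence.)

Bigram frequencies (highest first):
  lead lead: 16
  lead since: 3
  since lead: 3
  in lead: 2
  lead tall: 2
  tall lead: 2
  … (4 more, each ≤ 2)

"lead lead", 16 times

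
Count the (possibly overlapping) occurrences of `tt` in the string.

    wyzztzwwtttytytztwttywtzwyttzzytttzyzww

6

Sliding a length-2 window over the 39 characters (38 positions):
  position 9–10: tt
  position 10–11: tt
  position 19–20: tt
  position 27–28: tt
  position 32–33: tt
  position 33–34: tt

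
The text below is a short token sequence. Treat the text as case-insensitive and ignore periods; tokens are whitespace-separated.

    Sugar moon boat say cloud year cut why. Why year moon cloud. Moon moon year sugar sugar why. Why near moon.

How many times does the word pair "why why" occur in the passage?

2

Scanning the 20 overlapping bigram windows for "why why":
  position 8–9: why why
  position 18–19: why why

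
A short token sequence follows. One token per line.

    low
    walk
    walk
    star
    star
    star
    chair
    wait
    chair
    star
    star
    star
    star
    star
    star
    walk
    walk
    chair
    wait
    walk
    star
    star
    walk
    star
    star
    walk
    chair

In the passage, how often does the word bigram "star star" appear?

Scanning the 26 overlapping bigram windows for "star star":
  position 4–5: star star
  position 5–6: star star
  position 10–11: star star
  position 11–12: star star
  position 12–13: star star
  position 13–14: star star
  position 14–15: star star
  position 21–22: star star
  position 24–25: star star

9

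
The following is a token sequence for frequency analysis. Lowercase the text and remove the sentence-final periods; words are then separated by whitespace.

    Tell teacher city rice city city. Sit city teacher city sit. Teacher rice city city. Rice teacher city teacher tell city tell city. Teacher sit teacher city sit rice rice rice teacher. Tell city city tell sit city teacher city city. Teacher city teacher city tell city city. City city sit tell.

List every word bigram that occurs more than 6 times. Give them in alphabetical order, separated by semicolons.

Bigram counts meeting the condition (more than 6 times):
  city city: 7
  teacher city: 7

city city; teacher city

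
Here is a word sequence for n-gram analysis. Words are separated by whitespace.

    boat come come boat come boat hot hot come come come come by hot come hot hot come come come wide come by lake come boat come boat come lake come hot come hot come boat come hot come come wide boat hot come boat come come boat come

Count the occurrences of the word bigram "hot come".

7

Scanning the 48 overlapping bigram windows for "hot come":
  position 8–9: hot come
  position 14–15: hot come
  position 17–18: hot come
  position 32–33: hot come
  position 34–35: hot come
  position 38–39: hot come
  position 43–44: hot come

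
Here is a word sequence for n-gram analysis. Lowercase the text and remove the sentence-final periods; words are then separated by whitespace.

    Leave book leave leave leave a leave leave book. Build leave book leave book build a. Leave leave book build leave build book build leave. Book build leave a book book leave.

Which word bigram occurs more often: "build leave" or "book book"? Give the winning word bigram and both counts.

"build leave" (4 vs 1)

"build leave": 4 occurrences
"book book": 1 occurrence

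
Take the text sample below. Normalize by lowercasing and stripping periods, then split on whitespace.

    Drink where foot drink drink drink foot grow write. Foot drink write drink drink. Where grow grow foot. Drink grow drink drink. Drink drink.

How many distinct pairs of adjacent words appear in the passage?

24 tokens → 23 bigram windows in total.
Repeated bigrams (each contributes count−1 duplicates):
  drink drink: 6
  foot drink: 3
  drink where: 2
8 duplicate windows → 23 − 8 = 15 distinct.

15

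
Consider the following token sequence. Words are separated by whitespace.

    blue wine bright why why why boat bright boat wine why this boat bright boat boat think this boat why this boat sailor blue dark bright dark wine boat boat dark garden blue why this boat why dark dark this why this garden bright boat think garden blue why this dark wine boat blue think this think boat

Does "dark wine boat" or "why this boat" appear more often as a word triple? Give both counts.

"why this boat" (3 vs 2)

"dark wine boat": 2 occurrences
"why this boat": 3 occurrences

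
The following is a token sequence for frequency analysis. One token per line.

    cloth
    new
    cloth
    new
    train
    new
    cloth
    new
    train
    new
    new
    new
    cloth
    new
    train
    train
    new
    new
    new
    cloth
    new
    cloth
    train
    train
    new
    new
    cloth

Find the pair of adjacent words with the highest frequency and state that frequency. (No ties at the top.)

Bigram frequencies (highest first):
  new cloth: 6
  cloth new: 5
  new new: 5
  train new: 4
  new train: 3
  train train: 2
  … (1 more, each ≤ 1)

"new cloth", 6 times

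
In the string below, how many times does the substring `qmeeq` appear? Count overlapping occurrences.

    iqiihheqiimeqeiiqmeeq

1

Sliding a length-5 window over the 21 characters (17 positions):
  position 17–21: qmeeq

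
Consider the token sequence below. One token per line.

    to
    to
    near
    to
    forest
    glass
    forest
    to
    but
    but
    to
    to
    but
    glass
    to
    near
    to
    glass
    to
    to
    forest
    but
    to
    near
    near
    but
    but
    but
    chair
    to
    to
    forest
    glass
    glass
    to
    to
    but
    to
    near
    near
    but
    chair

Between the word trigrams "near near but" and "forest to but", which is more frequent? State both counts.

"near near but": 2 occurrences
"forest to but": 1 occurrence

"near near but" (2 vs 1)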